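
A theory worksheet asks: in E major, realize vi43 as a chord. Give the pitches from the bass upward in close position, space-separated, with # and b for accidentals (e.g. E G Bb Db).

The numeral's case and figure indicate a minor seventh chord. In E major its root, scale degree 6, is C#.
That chord is spelled C#-E-G#-B.
With the 43 figure the chord is in second inversion; from the bass G# upward in close position it reads G#-B-C#-E.

G# B C# E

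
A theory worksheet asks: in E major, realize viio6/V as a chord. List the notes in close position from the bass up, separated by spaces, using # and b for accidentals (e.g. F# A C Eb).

C# E A#

The slash marks an applied leading-tone chord: viio of V. In E major, V is B, so the leading tone to it is A#, a half step below.
Building a diminished triad on A# gives A#-C#-E.
The figured bass 6 indicates first inversion, placing the third (C#) in the bass: C#-E-A#.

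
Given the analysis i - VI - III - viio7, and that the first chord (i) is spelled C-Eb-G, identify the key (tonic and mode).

C minor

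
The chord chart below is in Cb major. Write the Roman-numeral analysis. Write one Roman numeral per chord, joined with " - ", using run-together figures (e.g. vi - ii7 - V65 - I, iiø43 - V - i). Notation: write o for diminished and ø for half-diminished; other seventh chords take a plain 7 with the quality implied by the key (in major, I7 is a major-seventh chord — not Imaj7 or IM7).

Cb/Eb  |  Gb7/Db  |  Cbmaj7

I6 - V43 - I7

Cb/Eb: root Cb is the tonic; major triad there is I6.
Gb7/Db has root Gb, degree 5 in Cb major, so V43.
Cbmaj7: major seventh chord on Cb = scale degree 1 → I7.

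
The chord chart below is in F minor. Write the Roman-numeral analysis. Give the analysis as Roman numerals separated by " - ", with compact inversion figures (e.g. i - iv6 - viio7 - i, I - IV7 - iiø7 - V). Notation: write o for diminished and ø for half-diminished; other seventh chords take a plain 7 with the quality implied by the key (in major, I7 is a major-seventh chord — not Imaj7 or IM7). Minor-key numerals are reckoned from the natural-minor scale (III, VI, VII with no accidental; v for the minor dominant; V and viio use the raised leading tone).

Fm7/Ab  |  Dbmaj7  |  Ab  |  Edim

Fm7/Ab has root F, degree 1 in F minor, so i65.
Dbmaj7 has root Db, degree 6 in F minor, so VI7.
Ab: root Ab is the mediant; major triad there is III.
Edim has root E, degree 7 in F minor, so viio.

i65 - VI7 - III - viio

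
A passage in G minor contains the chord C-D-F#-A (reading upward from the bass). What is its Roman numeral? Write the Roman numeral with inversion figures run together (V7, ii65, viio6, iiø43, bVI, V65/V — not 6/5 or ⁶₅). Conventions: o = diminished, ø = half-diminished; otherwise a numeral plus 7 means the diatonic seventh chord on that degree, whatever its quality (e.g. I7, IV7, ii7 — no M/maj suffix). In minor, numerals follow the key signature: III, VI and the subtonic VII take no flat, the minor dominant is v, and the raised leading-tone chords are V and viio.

Stacked in thirds the chord is D-F#-A-C: a dominant seventh chord on D.
D is scale degree 5 in G minor, and a dominant seventh chord on that degree is written V7.
With C in the bass the chord is in third inversion, so the figured bass is 42.

V42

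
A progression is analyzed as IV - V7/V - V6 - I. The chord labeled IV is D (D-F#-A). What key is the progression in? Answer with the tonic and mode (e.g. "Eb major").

A major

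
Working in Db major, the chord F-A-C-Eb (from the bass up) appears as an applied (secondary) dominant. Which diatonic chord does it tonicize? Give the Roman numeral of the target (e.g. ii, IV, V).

vi

The chord is a dominant seventh chord on F.
A dominant resolves down a perfect fifth: F → Bb. In Db major, Bb is scale degree 6, i.e. vi.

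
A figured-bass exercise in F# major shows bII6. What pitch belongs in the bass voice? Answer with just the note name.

bII in F# major has root G; the chord is G-B-D.
The figure 6 means first inversion — the third is in the bass.

B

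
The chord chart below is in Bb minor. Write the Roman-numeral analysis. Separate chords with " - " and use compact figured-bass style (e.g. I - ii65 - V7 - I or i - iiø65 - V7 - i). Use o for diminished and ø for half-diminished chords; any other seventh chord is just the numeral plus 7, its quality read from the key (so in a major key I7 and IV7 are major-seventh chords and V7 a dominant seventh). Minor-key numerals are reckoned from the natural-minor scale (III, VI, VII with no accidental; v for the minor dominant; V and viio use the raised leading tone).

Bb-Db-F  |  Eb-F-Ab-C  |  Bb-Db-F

i - v42 - i

Bb-Db-F: minor triad on Bb = scale degree 1 → i.
Eb-F-Ab-C: minor seventh chord on F = scale degree 5 → v42.
Bb-Db-F: root Bb is the tonic; minor triad there is i.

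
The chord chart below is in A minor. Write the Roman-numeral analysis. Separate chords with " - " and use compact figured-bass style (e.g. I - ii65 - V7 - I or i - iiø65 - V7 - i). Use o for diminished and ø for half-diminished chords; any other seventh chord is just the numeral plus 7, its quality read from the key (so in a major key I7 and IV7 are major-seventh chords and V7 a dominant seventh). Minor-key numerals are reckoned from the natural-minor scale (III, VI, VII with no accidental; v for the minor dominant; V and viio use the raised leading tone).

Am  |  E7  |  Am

i - V7 - i

Am: minor triad on A = scale degree 1 → i.
E7 has root E, degree 5 in A minor, so V7.
Am has root A, degree 1 in A minor, so i.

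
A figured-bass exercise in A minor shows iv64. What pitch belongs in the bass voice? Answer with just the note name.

A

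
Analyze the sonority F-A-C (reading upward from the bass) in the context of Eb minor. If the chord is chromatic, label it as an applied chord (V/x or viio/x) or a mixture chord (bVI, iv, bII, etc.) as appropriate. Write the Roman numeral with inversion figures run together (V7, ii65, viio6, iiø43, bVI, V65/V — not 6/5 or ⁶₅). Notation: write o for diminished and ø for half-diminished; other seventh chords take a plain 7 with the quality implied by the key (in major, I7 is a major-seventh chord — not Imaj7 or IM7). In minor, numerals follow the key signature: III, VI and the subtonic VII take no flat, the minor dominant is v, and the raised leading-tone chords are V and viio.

Stacked in thirds the chord is F-A-C: a major triad on F.
F is not a diatonic chord root with this quality in Eb minor, but it lies a perfect fifth above Bb (V), so the chord functions as an applied dominant of V.

V/V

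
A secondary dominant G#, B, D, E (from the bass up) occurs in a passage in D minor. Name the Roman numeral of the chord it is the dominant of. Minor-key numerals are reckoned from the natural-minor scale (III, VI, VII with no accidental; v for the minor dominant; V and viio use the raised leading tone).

V

The chord is a dominant seventh chord on E.
A dominant resolves down a perfect fifth: E → A. In D minor, A is scale degree 5, i.e. V.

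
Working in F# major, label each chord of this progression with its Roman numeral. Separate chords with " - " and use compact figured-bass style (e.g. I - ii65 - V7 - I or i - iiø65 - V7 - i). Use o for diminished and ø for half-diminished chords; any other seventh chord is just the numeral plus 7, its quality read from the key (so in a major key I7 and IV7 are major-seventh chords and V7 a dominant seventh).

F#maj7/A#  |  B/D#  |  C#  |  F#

I65 - IV6 - V - I

F#maj7/A# has root F#, degree 1 in F# major, so I65.
B/D#: root B is the subdominant; major triad there is IV6.
C#: root C# is the dominant; major triad there is V.
F#: root F# is the tonic; major triad there is I.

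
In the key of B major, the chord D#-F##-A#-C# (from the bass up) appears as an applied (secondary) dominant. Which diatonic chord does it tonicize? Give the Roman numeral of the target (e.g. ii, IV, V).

The chord is a dominant seventh chord on D#.
A dominant resolves down a perfect fifth: D# → G#. In B major, G# is scale degree 6, i.e. vi.

vi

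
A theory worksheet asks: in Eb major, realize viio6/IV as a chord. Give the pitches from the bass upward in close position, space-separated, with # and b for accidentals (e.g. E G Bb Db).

Bb Db G

The slash marks an applied leading-tone chord: viio of IV. In Eb major, IV is Ab, so the leading tone to it is G, a half step below.
Building a diminished triad on G gives G-Bb-Db.
The figured bass 6 indicates first inversion, placing the third (Bb) in the bass: Bb-Db-G.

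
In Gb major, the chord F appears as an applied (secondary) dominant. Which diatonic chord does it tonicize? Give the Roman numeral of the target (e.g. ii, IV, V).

The chord is a major triad on F.
A dominant resolves down a perfect fifth: F → Bb. In Gb major, Bb is scale degree 3, i.e. iii.

iii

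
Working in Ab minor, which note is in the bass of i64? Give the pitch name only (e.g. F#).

Eb

i in Ab minor has root Ab; the chord is Ab-Cb-Eb.
The figure 64 means second inversion — the fifth is in the bass.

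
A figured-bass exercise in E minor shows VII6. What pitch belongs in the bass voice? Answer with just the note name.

VII in E minor has root D; the chord is D-F#-A.
The figure 6 means first inversion — the third is in the bass.

F#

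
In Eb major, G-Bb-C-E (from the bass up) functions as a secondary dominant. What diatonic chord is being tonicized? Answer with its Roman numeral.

The chord is a dominant seventh chord on C.
A dominant resolves down a perfect fifth: C → F. In Eb major, F is scale degree 2, i.e. ii.

ii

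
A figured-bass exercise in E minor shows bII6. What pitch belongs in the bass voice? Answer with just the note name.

A

bII in E minor has root F; the chord is F-A-C.
The figure 6 means first inversion — the third is in the bass.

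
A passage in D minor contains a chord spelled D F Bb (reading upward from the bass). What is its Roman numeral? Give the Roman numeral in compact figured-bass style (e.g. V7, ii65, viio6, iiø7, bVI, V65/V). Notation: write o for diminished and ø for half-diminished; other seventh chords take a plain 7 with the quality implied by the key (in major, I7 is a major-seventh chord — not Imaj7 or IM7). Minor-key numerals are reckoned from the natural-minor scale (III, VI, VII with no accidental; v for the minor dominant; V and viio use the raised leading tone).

VI6

Stacked in thirds the chord is Bb-D-F: a major triad on Bb.
Bb is scale degree 6 in D minor, and a major triad on that degree is written VI.
With D in the bass the chord is in first inversion, so the figured bass is 6.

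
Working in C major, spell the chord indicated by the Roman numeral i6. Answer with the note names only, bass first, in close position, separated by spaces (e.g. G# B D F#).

Scale degree 1 in C major is C; here the chord built on it is altered to a minor triad. i6 is the minor tonic, borrowed from the parallel minor.
So the chord is C-Eb-G.
The figured bass 6 indicates first inversion, placing the third (Eb) in the bass: Eb-G-C.

Eb G C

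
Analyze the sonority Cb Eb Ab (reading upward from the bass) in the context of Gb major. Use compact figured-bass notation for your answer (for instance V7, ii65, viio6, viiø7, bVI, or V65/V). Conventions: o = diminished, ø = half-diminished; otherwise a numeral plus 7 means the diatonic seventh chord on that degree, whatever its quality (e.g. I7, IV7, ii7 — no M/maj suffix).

ii6

The pitches Ab-Cb-Eb form a minor triad rooted on Ab.
In Gb major, Ab is the supertonic; the diatonic minor triad there is ii.
With Cb in the bass the chord is in first inversion, so the figured bass is 6.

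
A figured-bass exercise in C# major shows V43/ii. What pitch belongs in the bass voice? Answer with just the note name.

The applied chord V43/ii is rooted on A#: A#-C##-E#-G#.
The figure 43 means second inversion — the fifth is in the bass.

E#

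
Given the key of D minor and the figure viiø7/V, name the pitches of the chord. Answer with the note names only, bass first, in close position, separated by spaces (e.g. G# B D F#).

The slash marks an applied leading-tone chord: viio of V. In D minor, V is A, so the leading tone to it is G#, a half step below.
Building a half-diminished seventh chord on G# gives G#-B-D-F#.

G# B D F#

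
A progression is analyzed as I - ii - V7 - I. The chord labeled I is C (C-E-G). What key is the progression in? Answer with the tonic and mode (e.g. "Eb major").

C major

I is given as C-E-G — a major triad with root C.
If C is scale degree 1 and the mode makes that degree carry a major triad, the tonic is C and the mode is major.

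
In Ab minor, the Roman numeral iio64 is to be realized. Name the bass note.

iio in Ab minor has root Bb; the chord is Bb-Db-Fb.
The figure 64 means second inversion — the fifth is in the bass.

Fb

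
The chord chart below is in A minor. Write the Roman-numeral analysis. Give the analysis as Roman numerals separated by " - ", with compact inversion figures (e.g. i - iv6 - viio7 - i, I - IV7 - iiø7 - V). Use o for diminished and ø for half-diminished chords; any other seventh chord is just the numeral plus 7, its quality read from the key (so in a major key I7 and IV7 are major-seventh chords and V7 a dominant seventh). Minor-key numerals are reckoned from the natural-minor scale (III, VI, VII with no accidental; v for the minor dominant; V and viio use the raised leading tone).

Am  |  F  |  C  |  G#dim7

i - VI - III - viio7

Am has root A, degree 1 in A minor, so i.
F: root F is the submediant; major triad there is VI.
C: root C is the mediant; major triad there is III.
G#dim7: fully diminished seventh chord on G# = scale degree 7 → viio7.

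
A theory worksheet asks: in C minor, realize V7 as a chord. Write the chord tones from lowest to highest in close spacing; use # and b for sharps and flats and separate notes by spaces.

In C minor, the dominant is G. The dominant is major (leading tone raised), so V is a dominant seventh chord.
That chord is spelled G-B-D-F.

G B D F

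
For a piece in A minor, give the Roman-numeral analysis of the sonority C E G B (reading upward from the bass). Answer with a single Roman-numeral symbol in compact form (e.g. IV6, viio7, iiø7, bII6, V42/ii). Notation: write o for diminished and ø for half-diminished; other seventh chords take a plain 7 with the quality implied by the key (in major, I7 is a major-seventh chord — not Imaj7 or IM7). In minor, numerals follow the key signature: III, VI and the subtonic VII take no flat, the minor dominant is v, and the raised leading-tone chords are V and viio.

Stacked in thirds the chord is C-E-G-B: a major seventh chord on C.
In A minor, C is the mediant; the diatonic major seventh chord there is III7.

III7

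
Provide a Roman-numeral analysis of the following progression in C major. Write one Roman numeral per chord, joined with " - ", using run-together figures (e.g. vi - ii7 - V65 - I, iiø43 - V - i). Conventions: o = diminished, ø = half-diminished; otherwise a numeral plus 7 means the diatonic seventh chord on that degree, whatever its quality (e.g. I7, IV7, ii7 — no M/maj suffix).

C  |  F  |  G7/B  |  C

C: root C is the tonic; major triad there is I.
F: major triad on F = scale degree 4 → IV.
G7/B: root G is the dominant; dominant seventh chord there is V65.
C has root C, degree 1 in C major, so I.

I - IV - V65 - I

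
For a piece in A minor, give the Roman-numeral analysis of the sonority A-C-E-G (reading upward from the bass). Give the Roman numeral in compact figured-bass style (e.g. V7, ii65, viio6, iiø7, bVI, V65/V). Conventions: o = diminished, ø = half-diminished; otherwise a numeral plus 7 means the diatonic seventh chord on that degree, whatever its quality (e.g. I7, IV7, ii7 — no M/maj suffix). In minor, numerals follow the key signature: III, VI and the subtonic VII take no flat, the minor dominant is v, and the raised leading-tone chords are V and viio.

The pitches A-C-E-G form a minor seventh chord rooted on A.
In A minor, A is the tonic; the diatonic minor seventh chord there is i7.

i7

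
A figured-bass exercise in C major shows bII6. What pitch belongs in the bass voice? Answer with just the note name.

F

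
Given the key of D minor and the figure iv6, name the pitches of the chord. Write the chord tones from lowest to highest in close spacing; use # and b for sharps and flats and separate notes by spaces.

Bb D G

The numeral's case and figure indicate a minor triad. In D minor its root, the fourth degree, is G.
That chord is spelled G-Bb-D.
With the 6 figure the chord is in first inversion; from the bass Bb upward in close position it reads Bb-D-G.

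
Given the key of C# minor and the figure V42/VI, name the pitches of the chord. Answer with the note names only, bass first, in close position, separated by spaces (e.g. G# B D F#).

The slash means an applied dominant: we want the dominant of VI. In C# minor, VI is A major, and its dominant is built on E.
Building a dominant seventh chord on E gives E-G#-B-D.
The figured bass 42 indicates third inversion, placing the seventh (D) in the bass: D-E-G#-B.

D E G# B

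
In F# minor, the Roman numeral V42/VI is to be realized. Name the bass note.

G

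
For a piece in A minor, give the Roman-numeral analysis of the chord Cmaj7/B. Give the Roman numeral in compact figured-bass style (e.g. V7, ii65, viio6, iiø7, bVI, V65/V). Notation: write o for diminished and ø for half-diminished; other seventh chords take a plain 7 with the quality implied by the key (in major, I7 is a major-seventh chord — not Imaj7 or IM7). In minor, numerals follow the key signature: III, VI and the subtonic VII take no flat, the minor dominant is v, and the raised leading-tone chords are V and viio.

The pitches C-E-G-B form a major seventh chord rooted on C.
In A minor, C is the mediant; the diatonic major seventh chord there is III7.
With B in the bass the chord is in third inversion, so the figured bass is 42.

III42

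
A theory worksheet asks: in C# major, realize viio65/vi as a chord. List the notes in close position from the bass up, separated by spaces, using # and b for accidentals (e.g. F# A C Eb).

B# D# F# G##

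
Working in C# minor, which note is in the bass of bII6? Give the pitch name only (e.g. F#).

F#

bII in C# minor has root D; the chord is D-F#-A.
The figure 6 means first inversion — the third is in the bass.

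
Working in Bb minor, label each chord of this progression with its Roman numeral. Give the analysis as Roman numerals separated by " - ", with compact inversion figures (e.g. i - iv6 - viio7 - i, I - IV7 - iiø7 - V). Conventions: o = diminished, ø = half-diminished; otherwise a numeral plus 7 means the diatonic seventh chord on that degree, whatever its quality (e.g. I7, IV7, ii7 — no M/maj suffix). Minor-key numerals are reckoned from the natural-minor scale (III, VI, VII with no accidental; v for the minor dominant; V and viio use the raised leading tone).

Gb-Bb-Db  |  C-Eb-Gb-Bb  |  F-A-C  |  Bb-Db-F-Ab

Gb-Bb-Db: root Gb is the submediant; major triad there is VI.
C-Eb-Gb-Bb has root C, degree 2 in Bb minor, so iiø7.
F-A-C has root F, degree 5 in Bb minor, so V.
Bb-Db-F-Ab: root Bb is the tonic; minor seventh chord there is i7.

VI - iiø7 - V - i7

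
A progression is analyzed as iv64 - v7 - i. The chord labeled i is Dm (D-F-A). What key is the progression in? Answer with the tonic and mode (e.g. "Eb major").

The anchor chord is a minor triad on D, labeled i.
If D is scale degree 1 and the mode makes that degree carry a minor triad, the tonic is D and the mode is minor.

D minor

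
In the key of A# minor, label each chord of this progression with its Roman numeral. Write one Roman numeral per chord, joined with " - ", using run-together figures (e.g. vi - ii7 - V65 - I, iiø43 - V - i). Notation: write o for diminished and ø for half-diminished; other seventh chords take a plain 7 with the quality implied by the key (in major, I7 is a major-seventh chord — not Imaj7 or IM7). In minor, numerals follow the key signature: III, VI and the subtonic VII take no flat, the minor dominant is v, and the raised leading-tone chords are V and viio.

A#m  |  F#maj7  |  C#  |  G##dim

i - VI7 - III - viio

A#m: root A# is the tonic; minor triad there is i.
F#maj7: major seventh chord on F# = scale degree 6 → VI7.
C#: root C# is the mediant; major triad there is III.
G##dim has root G##, degree 7 in A# minor, so viio.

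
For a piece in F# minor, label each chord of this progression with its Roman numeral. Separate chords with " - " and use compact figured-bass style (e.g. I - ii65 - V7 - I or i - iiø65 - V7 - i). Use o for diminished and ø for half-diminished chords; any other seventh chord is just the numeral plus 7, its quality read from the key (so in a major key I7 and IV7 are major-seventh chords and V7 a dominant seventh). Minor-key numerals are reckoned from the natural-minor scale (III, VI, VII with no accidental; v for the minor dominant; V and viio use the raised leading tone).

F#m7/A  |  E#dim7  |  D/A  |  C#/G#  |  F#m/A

F#m7/A: root F# is the tonic; minor seventh chord there is i65.
E#dim7: root E# is the leading tone; fully diminished seventh chord there is viio7.
D/A has root D, degree 6 in F# minor, so VI64.
C#/G# has root C#, degree 5 in F# minor, so V64.
F#m/A has root F#, degree 1 in F# minor, so i6.

i65 - viio7 - VI64 - V64 - i6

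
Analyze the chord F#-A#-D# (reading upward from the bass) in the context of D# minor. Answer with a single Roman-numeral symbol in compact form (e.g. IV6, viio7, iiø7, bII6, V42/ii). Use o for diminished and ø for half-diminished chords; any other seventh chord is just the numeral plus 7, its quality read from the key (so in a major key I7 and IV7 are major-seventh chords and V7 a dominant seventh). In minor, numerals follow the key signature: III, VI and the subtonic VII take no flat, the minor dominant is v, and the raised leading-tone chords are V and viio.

i6

Stacked in thirds the chord is D#-F#-A#: a minor triad on D#.
D# is scale degree 1 in D# minor, and a minor triad on that degree is written i.
With F# in the bass the chord is in first inversion, so the figured bass is 6.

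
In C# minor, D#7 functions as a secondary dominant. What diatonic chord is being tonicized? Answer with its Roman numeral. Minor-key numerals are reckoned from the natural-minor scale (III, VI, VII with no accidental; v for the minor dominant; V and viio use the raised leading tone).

The chord is a dominant seventh chord on D#.
A dominant resolves down a perfect fifth: D# → G#. In C# minor, G# is scale degree 5, i.e. V.

V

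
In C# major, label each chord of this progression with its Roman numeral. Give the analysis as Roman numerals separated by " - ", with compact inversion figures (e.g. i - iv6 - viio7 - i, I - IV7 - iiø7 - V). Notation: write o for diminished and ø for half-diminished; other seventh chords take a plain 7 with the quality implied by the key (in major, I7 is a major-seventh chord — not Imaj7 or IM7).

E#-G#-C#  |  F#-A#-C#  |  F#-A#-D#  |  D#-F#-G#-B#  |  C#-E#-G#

I6 - IV - ii6 - V43 - I

E#-G#-C# has root C#, degree 1 in C# major, so I6.
F#-A#-C#: root F# is the subdominant; major triad there is IV.
F#-A#-D#: minor triad on D# = scale degree 2 → ii6.
D#-F#-G#-B#: dominant seventh chord on G# = scale degree 5 → V43.
C#-E#-G#: root C# is the tonic; major triad there is I.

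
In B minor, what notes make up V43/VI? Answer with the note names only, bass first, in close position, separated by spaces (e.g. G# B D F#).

V43/VI is a secondary dominant — the dominant seventh of VI. VI in B minor is G, so the applied chord's root is D, a perfect fifth above.
Building a dominant seventh chord on D gives D-F#-A-C.
With the 43 figure the chord is in second inversion; from the bass A upward in close position it reads A-C-D-F#.

A C D F#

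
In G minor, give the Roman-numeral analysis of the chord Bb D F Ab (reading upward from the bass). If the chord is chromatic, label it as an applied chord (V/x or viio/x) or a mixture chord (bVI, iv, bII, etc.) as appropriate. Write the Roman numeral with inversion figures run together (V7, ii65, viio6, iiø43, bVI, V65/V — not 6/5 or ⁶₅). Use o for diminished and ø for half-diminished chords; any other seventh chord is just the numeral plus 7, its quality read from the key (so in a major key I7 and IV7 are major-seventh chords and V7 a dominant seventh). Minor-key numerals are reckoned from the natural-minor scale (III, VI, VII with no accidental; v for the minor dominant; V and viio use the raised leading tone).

V7/VI

Stacked in thirds the chord is Bb-D-F-Ab: a dominant seventh chord on Bb.
Bb is not a diatonic chord root with this quality in G minor, but it lies a perfect fifth above Eb (VI), so the chord functions as an applied dominant of VI.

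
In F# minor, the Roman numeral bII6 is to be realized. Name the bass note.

B

bII in F# minor has root G; the chord is G-B-D.
The figure 6 means first inversion — the third is in the bass.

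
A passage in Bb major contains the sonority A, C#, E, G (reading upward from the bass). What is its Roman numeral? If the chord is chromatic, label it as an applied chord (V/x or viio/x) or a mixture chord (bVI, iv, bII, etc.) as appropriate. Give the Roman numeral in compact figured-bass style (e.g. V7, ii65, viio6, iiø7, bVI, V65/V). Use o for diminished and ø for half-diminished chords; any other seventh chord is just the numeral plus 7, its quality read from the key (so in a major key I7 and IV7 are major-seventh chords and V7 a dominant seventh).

V7/iii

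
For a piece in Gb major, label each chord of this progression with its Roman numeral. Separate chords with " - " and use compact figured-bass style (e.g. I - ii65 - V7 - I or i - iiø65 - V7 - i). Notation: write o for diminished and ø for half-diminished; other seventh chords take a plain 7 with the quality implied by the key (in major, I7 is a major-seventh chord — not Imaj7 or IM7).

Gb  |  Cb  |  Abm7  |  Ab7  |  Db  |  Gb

I - IV - ii7 - V7/V - V - I

Gb has root Gb, degree 1 in Gb major, so I.
Cb: root Cb is the subdominant; major triad there is IV.
Abm7: root Ab is the supertonic; minor seventh chord there is ii7.
Ab7: a dominant seventh chord on Ab, the applied dominant of V → V7/V.
Db: root Db is the dominant; major triad there is V.
Gb: major triad on Gb = scale degree 1 → I.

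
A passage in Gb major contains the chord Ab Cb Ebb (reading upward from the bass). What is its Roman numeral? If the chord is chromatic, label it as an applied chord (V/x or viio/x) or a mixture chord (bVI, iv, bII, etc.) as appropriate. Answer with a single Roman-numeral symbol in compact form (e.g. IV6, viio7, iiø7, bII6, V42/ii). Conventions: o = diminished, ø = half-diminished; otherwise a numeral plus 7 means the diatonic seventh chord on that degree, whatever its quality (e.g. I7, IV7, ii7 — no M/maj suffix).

The pitches Ab-Cb-Ebb form a diminished triad rooted on Ab.
Ab is the second degree of Gb major. This is the diminished supertonic triad, borrowed from the parallel minor.

iio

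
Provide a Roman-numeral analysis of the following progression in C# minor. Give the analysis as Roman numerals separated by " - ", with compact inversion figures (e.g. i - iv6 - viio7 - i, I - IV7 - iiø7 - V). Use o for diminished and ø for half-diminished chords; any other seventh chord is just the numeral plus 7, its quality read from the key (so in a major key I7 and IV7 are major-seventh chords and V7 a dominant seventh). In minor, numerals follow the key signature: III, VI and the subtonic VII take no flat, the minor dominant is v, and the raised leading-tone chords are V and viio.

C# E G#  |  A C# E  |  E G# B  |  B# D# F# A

i - VI - III - viio7

C#-E-G# has root C#, degree 1 in C# minor, so i.
A-C#-E has root A, degree 6 in C# minor, so VI.
E-G#-B has root E, degree 3 in C# minor, so III.
B#-D#-F#-A: fully diminished seventh chord on B# = scale degree 7 → viio7.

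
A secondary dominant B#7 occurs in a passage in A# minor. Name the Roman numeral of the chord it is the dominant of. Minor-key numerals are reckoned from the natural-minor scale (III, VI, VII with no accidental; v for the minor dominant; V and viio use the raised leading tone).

V

The chord is a dominant seventh chord on B#.
A dominant resolves down a perfect fifth: B# → E#. In A# minor, E# is scale degree 5, i.e. V.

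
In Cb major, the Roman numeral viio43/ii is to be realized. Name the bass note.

The applied chord viio43/ii is rooted on C: C-Eb-Gb-Bbb.
The figure 43 means second inversion — the fifth is in the bass.

Gb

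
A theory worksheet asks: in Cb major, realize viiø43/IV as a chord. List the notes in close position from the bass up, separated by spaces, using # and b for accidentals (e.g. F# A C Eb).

Bbb Db Eb Gb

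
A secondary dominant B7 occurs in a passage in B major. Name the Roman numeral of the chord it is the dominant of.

IV

The chord is a dominant seventh chord on B.
A dominant resolves down a perfect fifth: B → E. In B major, E is scale degree 4, i.e. IV.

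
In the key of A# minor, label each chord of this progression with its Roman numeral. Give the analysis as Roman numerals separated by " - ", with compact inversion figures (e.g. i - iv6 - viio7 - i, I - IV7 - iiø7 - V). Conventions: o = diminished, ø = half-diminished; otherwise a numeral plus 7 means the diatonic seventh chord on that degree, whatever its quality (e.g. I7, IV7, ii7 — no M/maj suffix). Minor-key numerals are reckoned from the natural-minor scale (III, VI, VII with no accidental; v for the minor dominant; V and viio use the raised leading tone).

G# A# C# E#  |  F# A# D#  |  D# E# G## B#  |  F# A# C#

G#-A#-C#-E#: root A# is the tonic; minor seventh chord there is i42.
F#-A#-D#: minor triad on D# = scale degree 4 → iv6.
D#-E#-G##-B# has root E#, degree 5 in A# minor, so V42.
F#-A#-C#: major triad on F# = scale degree 6 → VI.

i42 - iv6 - V42 - VI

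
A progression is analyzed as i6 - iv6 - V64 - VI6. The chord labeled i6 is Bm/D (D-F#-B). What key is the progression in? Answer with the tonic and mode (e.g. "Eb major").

i6 is given as D-F#-B — a minor triad with root B.
If B is scale degree 1 and the mode makes that degree carry a minor triad, the tonic is B and the mode is minor.

B minor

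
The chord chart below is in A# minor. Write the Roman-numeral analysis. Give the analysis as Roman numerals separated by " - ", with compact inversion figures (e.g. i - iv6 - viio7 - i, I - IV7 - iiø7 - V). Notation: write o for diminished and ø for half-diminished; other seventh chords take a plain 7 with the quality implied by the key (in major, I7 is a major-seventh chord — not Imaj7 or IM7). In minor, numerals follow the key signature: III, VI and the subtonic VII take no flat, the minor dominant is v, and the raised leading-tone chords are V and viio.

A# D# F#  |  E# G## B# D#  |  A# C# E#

iv64 - V7 - i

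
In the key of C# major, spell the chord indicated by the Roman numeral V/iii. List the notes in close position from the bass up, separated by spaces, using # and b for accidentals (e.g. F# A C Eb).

B# D## F##

V/iii is a secondary dominant — the dominant triad of iii. iii in C# major is E#, so the applied chord's root is B#, a perfect fifth above.
Building a major triad on B# gives B#-D##-F##.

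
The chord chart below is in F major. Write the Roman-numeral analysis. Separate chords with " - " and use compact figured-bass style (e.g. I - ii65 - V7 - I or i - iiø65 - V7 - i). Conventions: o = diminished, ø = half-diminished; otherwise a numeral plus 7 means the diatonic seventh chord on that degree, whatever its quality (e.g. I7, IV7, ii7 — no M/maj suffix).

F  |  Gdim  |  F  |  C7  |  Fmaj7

I - iio - I - V7 - I7

F: major triad on F = scale degree 1 → I.
Gdim: G with this quality isn't in the key; it's iio, borrowed from the parallel minor.
F: major triad on F = scale degree 1 → I.
C7: root C is the dominant; dominant seventh chord there is V7.
Fmaj7 has root F, degree 1 in F major, so I7.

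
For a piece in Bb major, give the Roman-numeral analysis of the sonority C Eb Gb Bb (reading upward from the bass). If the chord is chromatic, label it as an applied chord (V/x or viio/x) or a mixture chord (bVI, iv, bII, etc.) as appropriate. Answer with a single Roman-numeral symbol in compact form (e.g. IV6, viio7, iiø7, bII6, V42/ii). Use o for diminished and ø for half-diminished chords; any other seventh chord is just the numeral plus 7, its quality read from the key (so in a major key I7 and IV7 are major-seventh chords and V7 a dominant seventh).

The pitches C-Eb-Gb-Bb form a half-diminished seventh chord rooted on C.
C is the second degree of Bb major. This is the half-diminished supertonic seventh, borrowed from the parallel minor.

iiø7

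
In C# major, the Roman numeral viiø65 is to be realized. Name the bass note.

D#

viiø in C# major has root B#; the chord is B#-D#-F#-A#.
The figure 65 means first inversion — the third is in the bass.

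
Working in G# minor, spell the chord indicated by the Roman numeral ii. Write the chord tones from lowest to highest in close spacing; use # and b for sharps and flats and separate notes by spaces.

ii is the minor supertonic, borrowed from the parallel major (the Dorian ii). In G# minor that root is A#.
So the chord is A#-C#-E#.

A# C# E#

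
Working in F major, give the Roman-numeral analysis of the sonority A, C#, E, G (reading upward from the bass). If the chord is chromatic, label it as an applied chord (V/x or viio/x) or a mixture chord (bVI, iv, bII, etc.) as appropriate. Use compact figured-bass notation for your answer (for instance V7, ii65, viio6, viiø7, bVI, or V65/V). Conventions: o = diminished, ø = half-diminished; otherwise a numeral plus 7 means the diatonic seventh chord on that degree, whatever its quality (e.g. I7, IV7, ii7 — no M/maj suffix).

V7/vi

The pitches A-C#-E-G form a dominant seventh chord rooted on A.
A is not a diatonic chord root with this quality in F major, but it lies a perfect fifth above D (vi), so the chord functions as an applied dominant of vi.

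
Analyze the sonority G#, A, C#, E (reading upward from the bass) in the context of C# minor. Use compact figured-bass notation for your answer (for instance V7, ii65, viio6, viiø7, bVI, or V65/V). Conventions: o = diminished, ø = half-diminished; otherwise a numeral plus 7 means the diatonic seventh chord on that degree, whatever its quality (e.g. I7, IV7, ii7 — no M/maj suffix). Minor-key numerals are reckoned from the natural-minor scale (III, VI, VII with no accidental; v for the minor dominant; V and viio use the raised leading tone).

The pitches A-C#-E-G# form a major seventh chord rooted on A.
In C# minor, A is the submediant; the diatonic major seventh chord there is VI7.
With G# in the bass the chord is in third inversion, so the figured bass is 42.

VI42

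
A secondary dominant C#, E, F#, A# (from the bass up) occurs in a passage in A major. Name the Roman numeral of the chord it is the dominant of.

ii

The chord is a dominant seventh chord on F#.
A dominant resolves down a perfect fifth: F# → B. In A major, B is scale degree 2, i.e. ii.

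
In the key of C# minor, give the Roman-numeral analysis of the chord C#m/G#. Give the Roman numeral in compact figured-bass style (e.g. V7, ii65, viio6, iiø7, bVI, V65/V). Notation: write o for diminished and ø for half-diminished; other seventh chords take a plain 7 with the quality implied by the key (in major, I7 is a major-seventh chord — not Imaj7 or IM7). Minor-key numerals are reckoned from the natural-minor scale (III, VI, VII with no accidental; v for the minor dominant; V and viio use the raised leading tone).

i64

The pitches C#-E-G# form a minor triad rooted on C#.
C# is scale degree 1 in C# minor, and a minor triad on that degree is written i.
With G# in the bass the chord is in second inversion, so the figured bass is 64.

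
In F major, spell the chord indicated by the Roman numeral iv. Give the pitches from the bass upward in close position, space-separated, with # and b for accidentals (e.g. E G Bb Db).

Bb Db F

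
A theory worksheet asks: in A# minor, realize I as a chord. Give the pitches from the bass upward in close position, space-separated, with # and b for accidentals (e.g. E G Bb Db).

A# C## E#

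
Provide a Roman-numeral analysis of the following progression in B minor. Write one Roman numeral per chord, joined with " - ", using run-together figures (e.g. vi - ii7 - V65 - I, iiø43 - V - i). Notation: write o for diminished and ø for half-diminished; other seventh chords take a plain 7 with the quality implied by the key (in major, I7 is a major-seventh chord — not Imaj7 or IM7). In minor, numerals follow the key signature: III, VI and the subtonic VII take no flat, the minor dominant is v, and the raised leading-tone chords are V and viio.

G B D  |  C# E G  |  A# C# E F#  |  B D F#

VI - iio - V65 - i

G-B-D: major triad on G = scale degree 6 → VI.
C#-E-G: root C# is the supertonic; diminished triad there is iio.
A#-C#-E-F#: dominant seventh chord on F# = scale degree 5 → V65.
B-D-F# has root B, degree 1 in B minor, so i.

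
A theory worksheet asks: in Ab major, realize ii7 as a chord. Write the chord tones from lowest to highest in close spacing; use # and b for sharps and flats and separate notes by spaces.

In Ab major, the second degree is Bb, and the diatonic chord built there is a minor seventh chord.
Stacking thirds from Bb gives Bb-Db-F-Ab.

Bb Db F Ab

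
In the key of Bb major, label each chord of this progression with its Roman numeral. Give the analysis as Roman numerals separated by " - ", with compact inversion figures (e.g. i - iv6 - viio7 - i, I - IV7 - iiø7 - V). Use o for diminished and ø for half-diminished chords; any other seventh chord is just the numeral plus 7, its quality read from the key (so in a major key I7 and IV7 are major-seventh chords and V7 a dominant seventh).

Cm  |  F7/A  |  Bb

ii - V65 - I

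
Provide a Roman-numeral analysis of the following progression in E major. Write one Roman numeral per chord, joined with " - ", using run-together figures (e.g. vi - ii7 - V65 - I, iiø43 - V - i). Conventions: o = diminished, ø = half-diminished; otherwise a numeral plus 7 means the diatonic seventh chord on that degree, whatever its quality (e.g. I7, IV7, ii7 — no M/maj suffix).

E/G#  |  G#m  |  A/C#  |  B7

I6 - iii - IV6 - V7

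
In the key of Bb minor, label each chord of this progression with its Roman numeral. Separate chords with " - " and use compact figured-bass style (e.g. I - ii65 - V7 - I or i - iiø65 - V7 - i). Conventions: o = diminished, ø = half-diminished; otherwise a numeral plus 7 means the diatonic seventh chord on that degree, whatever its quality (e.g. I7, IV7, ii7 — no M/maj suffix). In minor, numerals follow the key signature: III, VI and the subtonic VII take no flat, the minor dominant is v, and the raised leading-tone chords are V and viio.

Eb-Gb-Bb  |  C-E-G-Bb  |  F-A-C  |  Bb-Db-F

Eb-Gb-Bb: root Eb is the subdominant; minor triad there is iv.
C-E-G-Bb: a dominant seventh chord on C, the applied dominant of V → V7/V.
F-A-C has root F, degree 5 in Bb minor, so V.
Bb-Db-F: minor triad on Bb = scale degree 1 → i.

iv - V7/V - V - i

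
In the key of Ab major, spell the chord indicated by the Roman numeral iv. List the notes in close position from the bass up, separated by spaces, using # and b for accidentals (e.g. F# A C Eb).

Db Fb Ab

Scale degree 4 in Ab major is Db; here the chord built on it is altered to a minor triad. iv is the minor subdominant, borrowed from the parallel minor.
So the chord is Db-Fb-Ab, a minor triad.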